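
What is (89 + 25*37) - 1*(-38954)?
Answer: 39968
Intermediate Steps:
(89 + 25*37) - 1*(-38954) = (89 + 925) + 38954 = 1014 + 38954 = 39968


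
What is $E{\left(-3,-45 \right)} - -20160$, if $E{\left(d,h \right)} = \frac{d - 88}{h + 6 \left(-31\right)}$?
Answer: $\frac{665293}{33} \approx 20160.0$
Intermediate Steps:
$E{\left(d,h \right)} = \frac{-88 + d}{-186 + h}$ ($E{\left(d,h \right)} = \frac{-88 + d}{h - 186} = \frac{-88 + d}{-186 + h}$)
$E{\left(-3,-45 \right)} - -20160 = \frac{-88 - 3}{-186 - 45} - -20160 = \frac{1}{-231} \left(-91\right) + 20160 = \left(- \frac{1}{231}\right) \left(-91\right) + 20160 = \frac{13}{33} + 20160 = \frac{665293}{33}$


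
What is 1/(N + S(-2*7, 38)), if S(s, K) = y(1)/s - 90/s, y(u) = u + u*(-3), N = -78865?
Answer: -7/552009 ≈ -1.2681e-5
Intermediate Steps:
y(u) = -2*u (y(u) = u - 3*u = -2*u)
S(s, K) = -92/s (S(s, K) = (-2*1)/s - 90/s = -2/s - 90/s = -92/s)
1/(N + S(-2*7, 38)) = 1/(-78865 - 92/((-2*7))) = 1/(-78865 - 92/(-14)) = 1/(-78865 - 92*(-1/14)) = 1/(-78865 + 46/7) = 1/(-552009/7) = -7/552009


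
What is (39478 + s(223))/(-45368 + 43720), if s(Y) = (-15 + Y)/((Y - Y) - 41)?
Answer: -809195/33784 ≈ -23.952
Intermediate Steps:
s(Y) = 15/41 - Y/41 (s(Y) = (-15 + Y)/(0 - 41) = (-15 + Y)/(-41) = (-15 + Y)*(-1/41) = 15/41 - Y/41)
(39478 + s(223))/(-45368 + 43720) = (39478 + (15/41 - 1/41*223))/(-45368 + 43720) = (39478 + (15/41 - 223/41))/(-1648) = (39478 - 208/41)*(-1/1648) = (1618390/41)*(-1/1648) = -809195/33784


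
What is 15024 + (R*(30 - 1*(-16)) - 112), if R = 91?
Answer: 19098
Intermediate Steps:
15024 + (R*(30 - 1*(-16)) - 112) = 15024 + (91*(30 - 1*(-16)) - 112) = 15024 + (91*(30 + 16) - 112) = 15024 + (91*46 - 112) = 15024 + (4186 - 112) = 15024 + 4074 = 19098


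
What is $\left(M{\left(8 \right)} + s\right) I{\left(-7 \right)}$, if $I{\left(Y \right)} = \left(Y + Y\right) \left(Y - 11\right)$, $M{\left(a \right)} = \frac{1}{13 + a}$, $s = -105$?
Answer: $-26448$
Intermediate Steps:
$I{\left(Y \right)} = 2 Y \left(-11 + Y\right)$
$\left(M{\left(8 \right)} + s\right) I{\left(-7 \right)} = \left(\frac{1}{13 + 8} - 105\right) 2 \left(-7\right) \left(-11 - 7\right) = \left(\frac{1}{21} - 105\right) 2 \left(-7\right) \left(-18\right) = \left(\frac{1}{21} - 105\right) 252 = \left(- \frac{2204}{21}\right) 252 = -26448$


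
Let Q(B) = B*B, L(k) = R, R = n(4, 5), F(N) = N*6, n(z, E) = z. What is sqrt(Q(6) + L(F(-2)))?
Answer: 2*sqrt(10) ≈ 6.3246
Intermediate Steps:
F(N) = 6*N
R = 4
L(k) = 4
Q(B) = B**2
sqrt(Q(6) + L(F(-2))) = sqrt(6**2 + 4) = sqrt(36 + 4) = sqrt(40) = 2*sqrt(10)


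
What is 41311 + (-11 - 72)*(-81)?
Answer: 48034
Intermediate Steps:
41311 + (-11 - 72)*(-81) = 41311 - 83*(-81) = 41311 + 6723 = 48034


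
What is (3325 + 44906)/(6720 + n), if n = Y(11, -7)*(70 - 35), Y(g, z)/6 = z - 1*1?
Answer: 5359/560 ≈ 9.5696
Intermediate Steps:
Y(g, z) = -6 + 6*z (Y(g, z) = 6*(z - 1*1) = 6*(z - 1) = 6*(-1 + z) = -6 + 6*z)
n = -1680 (n = (-6 + 6*(-7))*(70 - 35) = (-6 - 42)*35 = -48*35 = -1680)
(3325 + 44906)/(6720 + n) = (3325 + 44906)/(6720 - 1680) = 48231/5040 = 48231*(1/5040) = 5359/560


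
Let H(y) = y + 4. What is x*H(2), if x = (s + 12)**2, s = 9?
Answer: 2646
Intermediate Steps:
x = 441 (x = (9 + 12)**2 = 21**2 = 441)
H(y) = 4 + y
x*H(2) = 441*(4 + 2) = 441*6 = 2646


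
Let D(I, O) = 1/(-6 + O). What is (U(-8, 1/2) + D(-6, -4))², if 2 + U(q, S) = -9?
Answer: 12321/100 ≈ 123.21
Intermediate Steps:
U(q, S) = -11 (U(q, S) = -2 - 9 = -11)
(U(-8, 1/2) + D(-6, -4))² = (-11 + 1/(-6 - 4))² = (-11 + 1/(-10))² = (-11 - ⅒)² = (-111/10)² = 12321/100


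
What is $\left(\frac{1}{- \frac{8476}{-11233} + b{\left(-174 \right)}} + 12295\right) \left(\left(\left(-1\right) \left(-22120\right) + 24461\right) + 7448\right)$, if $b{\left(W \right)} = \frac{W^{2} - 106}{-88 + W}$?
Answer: $\frac{111825553141892028}{168339449} \approx 6.6429 \cdot 10^{8}$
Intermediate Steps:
$b{\left(W \right)} = \frac{-106 + W^{2}}{-88 + W}$
$\left(\frac{1}{- \frac{8476}{-11233} + b{\left(-174 \right)}} + 12295\right) \left(\left(\left(-1\right) \left(-22120\right) + 24461\right) + 7448\right) = \left(\frac{1}{- \frac{8476}{-11233} + \frac{-106 + \left(-174\right)^{2}}{-88 - 174}} + 12295\right) \left(\left(\left(-1\right) \left(-22120\right) + 24461\right) + 7448\right) = \left(\frac{1}{\left(-8476\right) \left(- \frac{1}{11233}\right) + \frac{-106 + 30276}{-262}} + 12295\right) \left(\left(22120 + 24461\right) + 7448\right) = \left(\frac{1}{\frac{8476}{11233} - \frac{15085}{131}} + 12295\right) \left(46581 + 7448\right) = \left(\frac{1}{\frac{8476}{11233} - \frac{15085}{131}} + 12295\right) 54029 = \left(\frac{1}{- \frac{168339449}{1471523}} + 12295\right) 54029 = \left(- \frac{1471523}{168339449} + 12295\right) 54029 = \frac{2069732053932}{168339449} \cdot 54029 = \frac{111825553141892028}{168339449}$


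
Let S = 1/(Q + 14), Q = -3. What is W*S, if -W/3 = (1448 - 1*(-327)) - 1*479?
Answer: -3888/11 ≈ -353.45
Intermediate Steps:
W = -3888 (W = -3*((1448 - 1*(-327)) - 1*479) = -3*((1448 + 327) - 479) = -3*(1775 - 479) = -3*1296 = -3888)
S = 1/11 (S = 1/(-3 + 14) = 1/11 ≈ 0.090909)
W*S = -3888*1/11 = -3888/11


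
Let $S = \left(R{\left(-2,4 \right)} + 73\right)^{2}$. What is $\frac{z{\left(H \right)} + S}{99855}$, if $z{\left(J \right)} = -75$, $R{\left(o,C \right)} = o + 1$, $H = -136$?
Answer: $\frac{1703}{33285} \approx 0.051164$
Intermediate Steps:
$R{\left(o,C \right)} = 1 + o$
$S = 5184$ ($S = \left(\left(1 - 2\right) + 73\right)^{2} = \left(-1 + 73\right)^{2} = 72^{2} = 5184$)
$\frac{z{\left(H \right)} + S}{99855} = \frac{-75 + 5184}{99855} = 5109 \cdot \frac{1}{99855} = \frac{1703}{33285}$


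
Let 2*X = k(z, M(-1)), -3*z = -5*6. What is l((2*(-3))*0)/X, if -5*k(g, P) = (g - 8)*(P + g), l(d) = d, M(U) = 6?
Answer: 0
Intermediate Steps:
z = 10 (z = -(-5)*6/3 = -1/3*(-30) = 10)
k(g, P) = -(-8 + g)*(P + g)/5 (k(g, P) = -(g - 8)*(P + g)/5 = -(-8 + g)*(P + g)/5)
X = -16/5 (X = (-1/5*10**2 + (8/5)*6 + (8/5)*10 - 1/5*6*10)/2 = (-1/5*100 + 48/5 + 16 - 12)/2 = (-20 + 48/5 + 16 - 12)/2 = (1/2)*(-32/5) = -16/5 ≈ -3.2000)
l((2*(-3))*0)/X = ((2*(-3))*0)/(-16/5) = -6*0*(-5/16) = 0*(-5/16) = 0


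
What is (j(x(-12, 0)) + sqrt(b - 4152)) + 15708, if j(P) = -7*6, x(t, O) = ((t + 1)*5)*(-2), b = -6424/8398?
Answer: 15666 + 2*I*sqrt(18304973635)/4199 ≈ 15666.0 + 64.442*I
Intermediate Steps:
b = -3212/4199 (b = -6424*1/8398 = -3212/4199 ≈ -0.76494)
x(t, O) = -10 - 10*t (x(t, O) = ((1 + t)*5)*(-2) = (5 + 5*t)*(-2) = -10 - 10*t)
j(P) = -42 (j(P) = -1*42 = -42)
(j(x(-12, 0)) + sqrt(b - 4152)) + 15708 = (-42 + sqrt(-3212/4199 - 4152)) + 15708 = (-42 + sqrt(-17437460/4199)) + 15708 = (-42 + 2*I*sqrt(18304973635)/4199) + 15708 = 15666 + 2*I*sqrt(18304973635)/4199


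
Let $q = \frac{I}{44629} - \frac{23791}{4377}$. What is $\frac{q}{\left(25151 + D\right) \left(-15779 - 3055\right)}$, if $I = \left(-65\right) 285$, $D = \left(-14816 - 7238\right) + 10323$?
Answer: $\frac{10988966}{474739584072435} \approx 2.3147 \cdot 10^{-8}$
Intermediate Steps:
$D = -11731$ ($D = -22054 + 10323 = -11731$)
$I = -18525$
$q = - \frac{87911728}{15026241}$ ($q = - \frac{18525}{44629} - \frac{23791}{4377} = \left(-18525\right) \frac{1}{44629} - \frac{23791}{4377} = - \frac{1425}{3433} - \frac{23791}{4377} = - \frac{87911728}{15026241} \approx -5.8505$)
$\frac{q}{\left(25151 + D\right) \left(-15779 - 3055\right)} = - \frac{87911728}{15026241 \left(25151 - 11731\right) \left(-15779 - 3055\right)} = - \frac{87911728}{15026241 \cdot 13420 \left(-18834\right)} = - \frac{87911728}{15026241 \left(-252752280\right)} = \left(- \frac{87911728}{15026241}\right) \left(- \frac{1}{252752280}\right) = \frac{10988966}{474739584072435}$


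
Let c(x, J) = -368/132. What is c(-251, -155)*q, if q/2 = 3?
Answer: -184/11 ≈ -16.727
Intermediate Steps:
q = 6 (q = 2*3 = 6)
c(x, J) = -92/33 (c(x, J) = -368*1/132 = -92/33)
c(-251, -155)*q = -92/33*6 = -184/11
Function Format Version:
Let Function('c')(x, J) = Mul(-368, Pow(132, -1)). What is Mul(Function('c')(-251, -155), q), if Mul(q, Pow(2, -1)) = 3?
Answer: Rational(-184, 11) ≈ -16.727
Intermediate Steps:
q = 6 (q = Mul(2, 3) = 6)
Function('c')(x, J) = Rational(-92, 33) (Function('c')(x, J) = Mul(-368, Rational(1, 132)) = Rational(-92, 33))
Mul(Function('c')(-251, -155), q) = Mul(Rational(-92, 33), 6) = Rational(-184, 11)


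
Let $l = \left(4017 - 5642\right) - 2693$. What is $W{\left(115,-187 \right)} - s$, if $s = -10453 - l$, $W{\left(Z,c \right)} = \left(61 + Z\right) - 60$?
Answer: $6251$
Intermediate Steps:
$W{\left(Z,c \right)} = 1 + Z$
$l = -4318$ ($l = \left(4017 - 5642\right) - 2693 = -1625 - 2693 = -4318$)
$s = -6135$ ($s = -10453 - -4318 = -10453 + 4318 = -6135$)
$W{\left(115,-187 \right)} - s = \left(1 + 115\right) - -6135 = 116 + 6135 = 6251$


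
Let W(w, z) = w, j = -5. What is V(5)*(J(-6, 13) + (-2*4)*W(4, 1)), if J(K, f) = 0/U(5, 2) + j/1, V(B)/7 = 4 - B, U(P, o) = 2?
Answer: 259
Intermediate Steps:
V(B) = 28 - 7*B (V(B) = 7*(4 - B) = 28 - 7*B)
J(K, f) = -5 (J(K, f) = 0/2 - 5/1 = 0*(½) - 5*1 = 0 - 5 = -5)
V(5)*(J(-6, 13) + (-2*4)*W(4, 1)) = (28 - 7*5)*(-5 - 2*4*4) = (28 - 35)*(-5 - 8*4) = -7*(-5 - 32) = -7*(-37) = 259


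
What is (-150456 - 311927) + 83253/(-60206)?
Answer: -27838314151/60206 ≈ -4.6238e+5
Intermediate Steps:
(-150456 - 311927) + 83253/(-60206) = -462383 + 83253*(-1/60206) = -462383 - 83253/60206 = -27838314151/60206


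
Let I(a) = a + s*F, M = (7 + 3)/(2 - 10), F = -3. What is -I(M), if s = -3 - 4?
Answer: -79/4 ≈ -19.750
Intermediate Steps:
s = -7
M = -5/4 (M = 10/(-8) = 10*(-1/8) = -5/4 ≈ -1.2500)
I(a) = 21 + a (I(a) = a - 7*(-3) = a + 21 = 21 + a)
-I(M) = -(21 - 5/4) = -1*79/4 = -79/4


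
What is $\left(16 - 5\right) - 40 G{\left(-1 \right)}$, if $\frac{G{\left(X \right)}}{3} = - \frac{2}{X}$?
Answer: $-229$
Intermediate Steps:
$G{\left(X \right)} = - \frac{6}{X}$ ($G{\left(X \right)} = 3 \left(- \frac{2}{X}\right) = - \frac{6}{X}$)
$\left(16 - 5\right) - 40 G{\left(-1 \right)} = \left(16 - 5\right) - 40 \left(- \frac{6}{-1}\right) = \left(16 - 5\right) - 40 \left(\left(-6\right) \left(-1\right)\right) = 11 - 240 = -229$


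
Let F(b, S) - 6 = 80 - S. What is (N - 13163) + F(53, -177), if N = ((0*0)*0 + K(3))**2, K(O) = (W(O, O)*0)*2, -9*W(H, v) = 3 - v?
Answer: -12900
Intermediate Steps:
W(H, v) = -1/3 + v/9 (W(H, v) = -(3 - v)/9 = -1/3 + v/9)
F(b, S) = 86 - S (F(b, S) = 6 + (80 - S) = 86 - S)
K(O) = 0 (K(O) = ((-1/3 + O/9)*0)*2 = 0*2 = 0)
N = 0 (N = ((0*0)*0 + 0)**2 = (0*0 + 0)**2 = (0 + 0)**2 = 0**2 = 0)
(N - 13163) + F(53, -177) = (0 - 13163) + (86 - 1*(-177)) = -13163 + (86 + 177) = -13163 + 263 = -12900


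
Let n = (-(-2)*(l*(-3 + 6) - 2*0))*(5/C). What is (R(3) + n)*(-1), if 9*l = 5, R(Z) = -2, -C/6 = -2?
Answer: 11/18 ≈ 0.61111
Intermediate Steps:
C = 12 (C = -6*(-2) = 12)
l = 5/9 (l = (⅑)*5 = 5/9 ≈ 0.55556)
n = 25/18 (n = (-(-2)*(5*(-3 + 6)/9 - 2*0))*(5/12) = (-(-2)*((5/9)*3 + 0))*(5*(1/12)) = -(-2)*(5/3 + 0)*(5/12) = -(-2)*5/3*(5/12) = -2*(-5/3)*(5/12) = (10/3)*(5/12) = 25/18 ≈ 1.3889)
(R(3) + n)*(-1) = (-2 + 25/18)*(-1) = -11/18*(-1) = 11/18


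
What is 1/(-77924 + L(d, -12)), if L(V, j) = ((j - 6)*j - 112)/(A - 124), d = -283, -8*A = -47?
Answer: -945/73639012 ≈ -1.2833e-5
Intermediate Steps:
A = 47/8 (A = -⅛*(-47) = 47/8 ≈ 5.8750)
L(V, j) = 128/135 - 8*j*(-6 + j)/945 (L(V, j) = ((j - 6)*j - 112)/(47/8 - 124) = ((-6 + j)*j - 112)/(-945/8) = (j*(-6 + j) - 112)*(-8/945) = (-112 + j*(-6 + j))*(-8/945) = 128/135 - 8*j*(-6 + j)/945)
1/(-77924 + L(d, -12)) = 1/(-77924 + (128/135 - 8/945*(-12)² + (16/315)*(-12))) = 1/(-77924 + (128/135 - 8/945*144 - 64/105)) = 1/(-77924 + (128/135 - 128/105 - 64/105)) = 1/(-77924 - 832/945) = 1/(-73639012/945) = -945/73639012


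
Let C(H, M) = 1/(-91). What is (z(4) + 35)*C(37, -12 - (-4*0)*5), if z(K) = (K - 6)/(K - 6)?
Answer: -36/91 ≈ -0.39560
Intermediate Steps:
C(H, M) = -1/91
z(K) = 1 (z(K) = (-6 + K)/(-6 + K) = 1)
(z(4) + 35)*C(37, -12 - (-4*0)*5) = (1 + 35)*(-1/91) = 36*(-1/91) = -36/91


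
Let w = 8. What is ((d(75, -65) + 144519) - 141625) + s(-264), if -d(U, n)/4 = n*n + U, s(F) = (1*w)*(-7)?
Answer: -14362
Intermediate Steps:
s(F) = -56 (s(F) = (1*8)*(-7) = 8*(-7) = -56)
d(U, n) = -4*U - 4*n² (d(U, n) = -4*(n*n + U) = -4*(n² + U) = -4*(U + n²) = -4*U - 4*n²)
((d(75, -65) + 144519) - 141625) + s(-264) = (((-4*75 - 4*(-65)²) + 144519) - 141625) - 56 = (((-300 - 4*4225) + 144519) - 141625) - 56 = (((-300 - 16900) + 144519) - 141625) - 56 = ((-17200 + 144519) - 141625) - 56 = (127319 - 141625) - 56 = -14306 - 56 = -14362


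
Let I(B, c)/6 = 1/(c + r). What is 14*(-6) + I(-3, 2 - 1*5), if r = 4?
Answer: -78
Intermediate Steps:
I(B, c) = 6/(4 + c) (I(B, c) = 6/(c + 4) = 6/(4 + c))
14*(-6) + I(-3, 2 - 1*5) = 14*(-6) + 6/(4 + (2 - 1*5)) = -84 + 6/(4 + (2 - 5)) = -84 + 6/(4 - 3) = -84 + 6/1 = -84 + 6*1 = -84 + 6 = -78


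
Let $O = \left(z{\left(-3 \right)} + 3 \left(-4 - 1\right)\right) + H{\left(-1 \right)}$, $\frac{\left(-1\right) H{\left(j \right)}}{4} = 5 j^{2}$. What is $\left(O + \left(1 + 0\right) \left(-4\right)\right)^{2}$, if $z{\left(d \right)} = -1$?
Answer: $1600$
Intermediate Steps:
$H{\left(j \right)} = - 20 j^{2}$ ($H{\left(j \right)} = - 4 \cdot 5 j^{2} = - 20 j^{2}$)
$O = -36$ ($O = \left(-1 + 3 \left(-4 - 1\right)\right) - 20 \left(-1\right)^{2} = \left(-1 + 3 \left(-5\right)\right) - 20 = \left(-1 - 15\right) - 20 = -16 - 20 = -36$)
$\left(O + \left(1 + 0\right) \left(-4\right)\right)^{2} = \left(-36 + \left(1 + 0\right) \left(-4\right)\right)^{2} = \left(-36 + 1 \left(-4\right)\right)^{2} = \left(-36 - 4\right)^{2} = \left(-40\right)^{2} = 1600$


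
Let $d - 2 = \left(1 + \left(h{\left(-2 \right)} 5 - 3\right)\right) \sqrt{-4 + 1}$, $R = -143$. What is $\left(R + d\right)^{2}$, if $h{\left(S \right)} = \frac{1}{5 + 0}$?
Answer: $\left(141 + i \sqrt{3}\right)^{2} \approx 19878.0 + 488.4 i$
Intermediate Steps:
$h{\left(S \right)} = \frac{1}{5}$
$d = 2 - i \sqrt{3}$ ($d = 2 + \left(1 + \left(\frac{1}{5} \cdot 5 - 3\right)\right) \sqrt{-4 + 1} = 2 + \left(1 + \left(1 - 3\right)\right) \sqrt{-3} = 2 + \left(1 - 2\right) i \sqrt{3} = 2 - i \sqrt{3} \approx 2.0 - 1.732 i$)
$\left(R + d\right)^{2} = \left(-143 + \left(2 - i \sqrt{3}\right)\right)^{2} = \left(-141 - i \sqrt{3}\right)^{2}$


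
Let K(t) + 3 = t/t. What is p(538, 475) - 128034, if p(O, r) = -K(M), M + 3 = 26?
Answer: -128032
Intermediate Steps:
M = 23 (M = -3 + 26 = 23)
K(t) = -2 (K(t) = -3 + t/t = -3 + 1 = -2)
p(O, r) = 2 (p(O, r) = -1*(-2) = 2)
p(538, 475) - 128034 = 2 - 128034 = -128032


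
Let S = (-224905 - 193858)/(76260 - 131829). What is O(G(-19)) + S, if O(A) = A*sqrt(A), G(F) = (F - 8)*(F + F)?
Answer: 418763/55569 + 3078*sqrt(114) ≈ 32872.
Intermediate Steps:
G(F) = 2*F*(-8 + F) (G(F) = (-8 + F)*(2*F) = 2*F*(-8 + F))
O(A) = A**(3/2)
S = 418763/55569 (S = -418763/(-55569) = -418763*(-1/55569) = 418763/55569 ≈ 7.5359)
O(G(-19)) + S = (2*(-19)*(-8 - 19))**(3/2) + 418763/55569 = (2*(-19)*(-27))**(3/2) + 418763/55569 = 1026**(3/2) + 418763/55569 = 3078*sqrt(114) + 418763/55569 = 418763/55569 + 3078*sqrt(114)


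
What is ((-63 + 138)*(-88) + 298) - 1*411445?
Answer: -417747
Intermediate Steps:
((-63 + 138)*(-88) + 298) - 1*411445 = (75*(-88) + 298) - 411445 = (-6600 + 298) - 411445 = -6302 - 411445 = -417747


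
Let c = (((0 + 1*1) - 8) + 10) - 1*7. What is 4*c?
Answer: -16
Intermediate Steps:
c = -4 (c = (((0 + 1) - 8) + 10) - 7 = ((1 - 8) + 10) - 7 = (-7 + 10) - 7 = 3 - 7 = -4)
4*c = 4*(-4) = -16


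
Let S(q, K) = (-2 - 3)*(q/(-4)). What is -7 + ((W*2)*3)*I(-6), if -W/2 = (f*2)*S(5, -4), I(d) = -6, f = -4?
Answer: -3607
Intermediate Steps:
S(q, K) = 5*q/4 (S(q, K) = -5*q*(-1)/4 = -(-5)*q/4 = 5*q/4)
W = 100 (W = -2*(-4*2)*(5/4)*5 = -(-16)*25/4 = -2*(-50) = 100)
-7 + ((W*2)*3)*I(-6) = -7 + ((100*2)*3)*(-6) = -7 + (200*3)*(-6) = -7 + 600*(-6) = -7 - 3600 = -3607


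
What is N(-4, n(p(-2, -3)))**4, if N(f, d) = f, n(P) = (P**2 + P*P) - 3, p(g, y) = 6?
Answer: 256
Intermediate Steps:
n(P) = -3 + 2*P**2 (n(P) = (P**2 + P**2) - 3 = 2*P**2 - 3 = -3 + 2*P**2)
N(-4, n(p(-2, -3)))**4 = (-4)**4 = 256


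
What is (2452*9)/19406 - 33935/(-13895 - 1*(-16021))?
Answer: -305813021/20628578 ≈ -14.825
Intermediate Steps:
(2452*9)/19406 - 33935/(-13895 - 1*(-16021)) = 22068*(1/19406) - 33935/(-13895 + 16021) = 11034/9703 - 33935/2126 = -305813021/20628578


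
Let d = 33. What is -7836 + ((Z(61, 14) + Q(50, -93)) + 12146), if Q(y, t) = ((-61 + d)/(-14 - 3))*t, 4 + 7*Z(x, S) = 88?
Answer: 70870/17 ≈ 4168.8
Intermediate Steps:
Z(x, S) = 12 (Z(x, S) = -4/7 + (⅐)*88 = -4/7 + 88/7 = 12)
Q(y, t) = 28*t/17 (Q(y, t) = ((-61 + 33)/(-14 - 3))*t = (-28/(-17))*t = (-28*(-1/17))*t = 28*t/17)
-7836 + ((Z(61, 14) + Q(50, -93)) + 12146) = -7836 + ((12 + (28/17)*(-93)) + 12146) = -7836 + ((12 - 2604/17) + 12146) = -7836 + (-2400/17 + 12146) = -7836 + 204082/17 = 70870/17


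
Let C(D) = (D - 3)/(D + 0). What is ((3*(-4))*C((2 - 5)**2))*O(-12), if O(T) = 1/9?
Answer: -8/9 ≈ -0.88889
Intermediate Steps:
C(D) = (-3 + D)/D
O(T) = 1/9
((3*(-4))*C((2 - 5)**2))*O(-12) = ((3*(-4))*((-3 + (2 - 5)**2)/((2 - 5)**2)))*(1/9) = -12*(-3 + (-3)**2)/((-3)**2)*(1/9) = -12*(-3 + 9)/9*(1/9) = -4*6/3*(1/9) = -12*2/3*(1/9) = -8*1/9 = -8/9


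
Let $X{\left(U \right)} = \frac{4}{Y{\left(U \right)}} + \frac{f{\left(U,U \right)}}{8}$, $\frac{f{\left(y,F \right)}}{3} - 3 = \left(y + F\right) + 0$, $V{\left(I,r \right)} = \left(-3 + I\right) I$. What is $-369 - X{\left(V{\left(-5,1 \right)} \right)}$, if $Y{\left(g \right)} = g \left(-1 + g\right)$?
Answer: $- \frac{624199}{1560} \approx -400.13$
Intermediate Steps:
$V{\left(I,r \right)} = I \left(-3 + I\right)$
$f{\left(y,F \right)} = 9 + 3 F + 3 y$ ($f{\left(y,F \right)} = 9 + 3 \left(\left(y + F\right) + 0\right) = 9 + 3 \left(\left(F + y\right) + 0\right) = 9 + 3 \left(F + y\right) = 9 + \left(3 F + 3 y\right) = 9 + 3 F + 3 y$)
$X{\left(U \right)} = \frac{9}{8} + \frac{3 U}{4} + \frac{4}{U \left(-1 + U\right)}$ ($X{\left(U \right)} = \frac{4}{U \left(-1 + U\right)} + \frac{9 + 3 U + 3 U}{8} = 4 \frac{1}{U \left(-1 + U\right)} + \left(9 + 6 U\right) \frac{1}{8} = \frac{4}{U \left(-1 + U\right)} + \left(\frac{9}{8} + \frac{3 U}{4}\right) = \frac{9}{8} + \frac{3 U}{4} + \frac{4}{U \left(-1 + U\right)}$)
$-369 - X{\left(V{\left(-5,1 \right)} \right)} = -369 - \frac{32 + 3 \left(- 5 \left(-3 - 5\right)\right) \left(-1 - 5 \left(-3 - 5\right)\right) \left(3 + 2 \left(- 5 \left(-3 - 5\right)\right)\right)}{8 \left(- 5 \left(-3 - 5\right)\right) \left(-1 - 5 \left(-3 - 5\right)\right)} = -369 - \frac{32 + 3 \left(\left(-5\right) \left(-8\right)\right) \left(-1 - -40\right) \left(3 + 2 \left(\left(-5\right) \left(-8\right)\right)\right)}{8 \left(\left(-5\right) \left(-8\right)\right) \left(-1 - -40\right)} = -369 - \frac{32 + 3 \cdot 40 \left(-1 + 40\right) \left(3 + 2 \cdot 40\right)}{8 \cdot 40 \left(-1 + 40\right)} = -369 - \frac{1}{8} \cdot \frac{1}{40} \cdot \frac{1}{39} \left(32 + 3 \cdot 40 \cdot 39 \left(3 + 80\right)\right) = -369 - \frac{1}{8} \cdot \frac{1}{40} \cdot \frac{1}{39} \left(32 + 3 \cdot 40 \cdot 39 \cdot 83\right) = -369 - \frac{1}{8} \cdot \frac{1}{40} \cdot \frac{1}{39} \left(32 + 388440\right) = -369 - \frac{1}{8} \cdot \frac{1}{40} \cdot \frac{1}{39} \cdot 388472 = -369 - \frac{48559}{1560} = - \frac{624199}{1560}$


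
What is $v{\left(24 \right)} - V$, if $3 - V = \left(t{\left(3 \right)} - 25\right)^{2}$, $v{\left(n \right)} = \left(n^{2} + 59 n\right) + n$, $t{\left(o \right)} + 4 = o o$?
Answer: $2413$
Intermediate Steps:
$t{\left(o \right)} = -4 + o^{2}$ ($t{\left(o \right)} = -4 + o o = -4 + o^{2}$)
$v{\left(n \right)} = n^{2} + 60 n$
$V = -397$ ($V = 3 - \left(\left(-4 + 3^{2}\right) - 25\right)^{2} = 3 - \left(\left(-4 + 9\right) - 25\right)^{2} = 3 - \left(5 - 25\right)^{2} = 3 - \left(-20\right)^{2} = 3 - 400 = -397$)
$v{\left(24 \right)} - V = 24 \left(60 + 24\right) - -397 = 24 \cdot 84 + 397 = 2016 + 397 = 2413$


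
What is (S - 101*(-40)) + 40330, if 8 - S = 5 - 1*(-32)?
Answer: 44341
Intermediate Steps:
S = -29 (S = 8 - (5 - 1*(-32)) = 8 - (5 + 32) = 8 - 1*37 = 8 - 37 = -29)
(S - 101*(-40)) + 40330 = (-29 - 101*(-40)) + 40330 = (-29 + 4040) + 40330 = 4011 + 40330 = 44341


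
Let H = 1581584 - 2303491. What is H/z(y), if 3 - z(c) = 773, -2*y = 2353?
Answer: 721907/770 ≈ 937.54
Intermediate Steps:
y = -2353/2 (y = -½*2353 = -2353/2 ≈ -1176.5)
z(c) = -770 (z(c) = 3 - 1*773 = 3 - 773 = -770)
H = -721907
H/z(y) = -721907/(-770) = -721907*(-1/770) = 721907/770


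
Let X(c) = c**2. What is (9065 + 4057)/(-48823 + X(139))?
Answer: -729/1639 ≈ -0.44478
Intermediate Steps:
(9065 + 4057)/(-48823 + X(139)) = (9065 + 4057)/(-48823 + 139**2) = 13122/(-48823 + 19321) = 13122/(-29502) = 13122*(-1/29502) = -729/1639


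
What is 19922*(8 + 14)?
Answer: 438284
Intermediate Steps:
19922*(8 + 14) = 19922*22 = 438284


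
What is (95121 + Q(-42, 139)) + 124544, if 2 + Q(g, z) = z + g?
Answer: 219760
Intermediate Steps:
Q(g, z) = -2 + g + z (Q(g, z) = -2 + (z + g) = -2 + (g + z) = -2 + g + z)
(95121 + Q(-42, 139)) + 124544 = (95121 + (-2 - 42 + 139)) + 124544 = (95121 + 95) + 124544 = 95216 + 124544 = 219760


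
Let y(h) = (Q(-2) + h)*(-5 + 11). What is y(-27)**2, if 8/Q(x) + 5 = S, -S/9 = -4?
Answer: 24740676/961 ≈ 25745.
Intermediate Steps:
S = 36 (S = -9*(-4) = 36)
Q(x) = 8/31 (Q(x) = 8/(-5 + 36) = 8/31)
y(h) = 48/31 + 6*h (y(h) = (8/31 + h)*(-5 + 11) = (8/31 + h)*6 = 48/31 + 6*h)
y(-27)**2 = (48/31 + 6*(-27))**2 = (48/31 - 162)**2 = (-4974/31)**2 = 24740676/961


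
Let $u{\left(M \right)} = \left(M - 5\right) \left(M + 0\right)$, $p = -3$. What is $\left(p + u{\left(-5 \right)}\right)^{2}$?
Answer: $2209$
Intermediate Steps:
$u{\left(M \right)} = M \left(-5 + M\right)$ ($u{\left(M \right)} = \left(-5 + M\right) M = M \left(-5 + M\right)$)
$\left(p + u{\left(-5 \right)}\right)^{2} = \left(-3 - 5 \left(-5 - 5\right)\right)^{2} = \left(-3 - -50\right)^{2} = \left(-3 + 50\right)^{2} = 47^{2} = 2209$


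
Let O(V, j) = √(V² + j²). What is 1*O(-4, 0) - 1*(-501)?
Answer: 505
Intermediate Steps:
1*O(-4, 0) - 1*(-501) = 1*√((-4)² + 0²) - 1*(-501) = 1*√(16 + 0) + 501 = 1*√16 + 501 = 1*4 + 501 = 4 + 501 = 505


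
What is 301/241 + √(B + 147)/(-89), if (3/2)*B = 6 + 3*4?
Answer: 301/241 - √159/89 ≈ 1.1073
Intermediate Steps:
B = 12 (B = 2*(6 + 3*4)/3 = 2*(6 + 12)/3 = (⅔)*18 = 12)
301/241 + √(B + 147)/(-89) = 301/241 + √(12 + 147)/(-89) = 301*(1/241) + √159*(-1/89) = 301/241 - √159/89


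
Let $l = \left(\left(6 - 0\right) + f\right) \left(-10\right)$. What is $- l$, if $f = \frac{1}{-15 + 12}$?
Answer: $\frac{170}{3} \approx 56.667$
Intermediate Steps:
$f = - \frac{1}{3}$ ($f = \frac{1}{-3} = - \frac{1}{3} \approx -0.33333$)
$l = - \frac{170}{3}$ ($l = \left(\left(6 - 0\right) - \frac{1}{3}\right) \left(-10\right) = \left(\left(6 + 0\right) - \frac{1}{3}\right) \left(-10\right) = \left(6 - \frac{1}{3}\right) \left(-10\right) = \frac{17}{3} \left(-10\right) = - \frac{170}{3} \approx -56.667$)
$- l = \left(-1\right) \left(- \frac{170}{3}\right) = \frac{170}{3}$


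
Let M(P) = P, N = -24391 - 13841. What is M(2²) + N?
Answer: -38228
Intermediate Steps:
N = -38232
M(2²) + N = 2² - 38232 = 4 - 38232 = -38228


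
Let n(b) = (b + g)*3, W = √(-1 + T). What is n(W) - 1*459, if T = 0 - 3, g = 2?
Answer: -453 + 6*I ≈ -453.0 + 6.0*I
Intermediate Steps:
T = -3
W = 2*I (W = √(-1 - 3) = √(-4) = 2*I ≈ 2.0*I)
n(b) = 6 + 3*b (n(b) = (b + 2)*3 = (2 + b)*3 = 6 + 3*b)
n(W) - 1*459 = (6 + 3*(2*I)) - 1*459 = (6 + 6*I) - 459 = -453 + 6*I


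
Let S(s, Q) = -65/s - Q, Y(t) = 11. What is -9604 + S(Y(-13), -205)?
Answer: -103454/11 ≈ -9404.9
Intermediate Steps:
S(s, Q) = -Q - 65/s
-9604 + S(Y(-13), -205) = -9604 + (-1*(-205) - 65/11) = -9604 + (205 - 65*1/11) = -9604 + (205 - 65/11) = -9604 + 2190/11 = -103454/11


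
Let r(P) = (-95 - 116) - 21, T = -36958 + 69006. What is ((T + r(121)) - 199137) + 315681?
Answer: 148360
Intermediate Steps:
T = 32048
r(P) = -232 (r(P) = -211 - 21 = -232)
((T + r(121)) - 199137) + 315681 = ((32048 - 232) - 199137) + 315681 = (31816 - 199137) + 315681 = -167321 + 315681 = 148360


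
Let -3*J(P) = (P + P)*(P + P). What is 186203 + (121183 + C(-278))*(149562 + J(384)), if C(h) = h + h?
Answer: -5674831639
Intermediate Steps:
C(h) = 2*h
J(P) = -4*P²/3 (J(P) = -(P + P)*(P + P)/3 = -2*P*2*P/3 = -4*P²/3)
186203 + (121183 + C(-278))*(149562 + J(384)) = 186203 + (121183 + 2*(-278))*(149562 - 4/3*384²) = 186203 + (121183 - 556)*(149562 - 4/3*147456) = 186203 + 120627*(149562 - 196608) = 186203 + 120627*(-47046) = 186203 - 5675017842 = -5674831639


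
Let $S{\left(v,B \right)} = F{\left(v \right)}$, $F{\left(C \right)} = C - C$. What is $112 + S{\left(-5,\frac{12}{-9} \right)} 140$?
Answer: $112$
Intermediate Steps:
$F{\left(C \right)} = 0$
$S{\left(v,B \right)} = 0$
$112 + S{\left(-5,\frac{12}{-9} \right)} 140 = 112 + 0 \cdot 140 = 112 + 0 = 112$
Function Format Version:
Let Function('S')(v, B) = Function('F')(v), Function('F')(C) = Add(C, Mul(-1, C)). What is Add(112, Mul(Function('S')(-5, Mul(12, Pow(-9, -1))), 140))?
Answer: 112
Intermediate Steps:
Function('F')(C) = 0
Function('S')(v, B) = 0
Add(112, Mul(Function('S')(-5, Mul(12, Pow(-9, -1))), 140)) = Add(112, Mul(0, 140)) = Add(112, 0) = 112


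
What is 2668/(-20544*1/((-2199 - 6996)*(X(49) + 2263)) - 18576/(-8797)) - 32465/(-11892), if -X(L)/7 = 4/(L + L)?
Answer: 212173618134335950/167644149001431 ≈ 1265.6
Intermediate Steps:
X(L) = -14/L (X(L) = -7*4/(L + L) = -7*4/(2*L) = -7*1/(2*L)*4 = -14/L)
2668/(-20544*1/((-2199 - 6996)*(X(49) + 2263)) - 18576/(-8797)) - 32465/(-11892) = 2668/(-20544*1/((-2199 - 6996)*(-14/49 + 2263)) - 18576/(-8797)) - 32465/(-11892) = 2668/(-20544*(-1/(9195*(-14*1/49 + 2263))) - 18576*(-1/8797)) - 32465*(-1/11892) = 2668/(-20544*(-1/(9195*(-2/7 + 2263))) + 18576/8797) + 32465/11892 = 2668/(-20544/((15839/7)*(-9195)) + 18576/8797) + 32465/11892 = 2668/(-20544/(-145639605/7) + 18576/8797) + 32465/11892 = 2668/(-20544*(-7/145639605) + 18576/8797) + 32465/11892 = 2668/(47936/48546535 + 18576/8797) + 32465/11892 = 2668/(902222127152/427063868395) + 32465/11892 = 2668*(427063868395/902222127152) + 32465/11892 = 284851600219465/225555531788 + 32465/11892 = 212173618134335950/167644149001431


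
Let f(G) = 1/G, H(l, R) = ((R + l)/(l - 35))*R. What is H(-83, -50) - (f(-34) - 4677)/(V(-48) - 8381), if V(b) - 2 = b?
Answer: -962054471/16904562 ≈ -56.911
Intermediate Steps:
V(b) = 2 + b
H(l, R) = R*(R + l)/(-35 + l) (H(l, R) = ((R + l)/(-35 + l))*R = R*(R + l)/(-35 + l))
f(G) = 1/G
H(-83, -50) - (f(-34) - 4677)/(V(-48) - 8381) = -50*(-50 - 83)/(-35 - 83) - (1/(-34) - 4677)/((2 - 48) - 8381) = -50*(-133)/(-118) - (-1/34 - 4677)/(-46 - 8381) = -50*(-1/118)*(-133) - (-159019)/(34*(-8427)) = -3325/59 - (-159019)*(-1)/(34*8427) = -3325/59 - 1*159019/286518 = -3325/59 - 159019/286518 = -962054471/16904562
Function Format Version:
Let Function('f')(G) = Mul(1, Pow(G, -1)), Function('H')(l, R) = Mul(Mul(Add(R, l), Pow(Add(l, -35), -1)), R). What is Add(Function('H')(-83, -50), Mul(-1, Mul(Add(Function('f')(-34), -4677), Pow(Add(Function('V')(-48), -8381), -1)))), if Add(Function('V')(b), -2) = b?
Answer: Rational(-962054471, 16904562) ≈ -56.911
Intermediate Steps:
Function('V')(b) = Add(2, b)
Function('H')(l, R) = Mul(R, Pow(Add(-35, l), -1), Add(R, l)) (Function('H')(l, R) = Mul(Mul(Add(R, l), Pow(Add(-35, l), -1)), R) = Mul(Mul(Pow(Add(-35, l), -1), Add(R, l)), R) = Mul(R, Pow(Add(-35, l), -1), Add(R, l)))
Function('f')(G) = Pow(G, -1)
Add(Function('H')(-83, -50), Mul(-1, Mul(Add(Function('f')(-34), -4677), Pow(Add(Function('V')(-48), -8381), -1)))) = Add(Mul(-50, Pow(Add(-35, -83), -1), Add(-50, -83)), Mul(-1, Mul(Add(Pow(-34, -1), -4677), Pow(Add(Add(2, -48), -8381), -1)))) = Add(Mul(-50, Pow(-118, -1), -133), Mul(-1, Mul(Add(Rational(-1, 34), -4677), Pow(Add(-46, -8381), -1)))) = Add(Mul(-50, Rational(-1, 118), -133), Mul(-1, Mul(Rational(-159019, 34), Pow(-8427, -1)))) = Add(Rational(-3325, 59), Mul(-1, Mul(Rational(-159019, 34), Rational(-1, 8427)))) = Add(Rational(-3325, 59), Mul(-1, Rational(159019, 286518))) = Add(Rational(-3325, 59), Rational(-159019, 286518)) = Rational(-962054471, 16904562)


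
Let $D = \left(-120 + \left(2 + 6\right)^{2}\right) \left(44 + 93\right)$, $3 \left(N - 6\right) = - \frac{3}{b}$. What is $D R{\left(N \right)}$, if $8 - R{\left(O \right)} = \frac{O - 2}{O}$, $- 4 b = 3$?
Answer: $- \frac{613760}{11} \approx -55796.0$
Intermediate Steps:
$b = - \frac{3}{4}$ ($b = \left(- \frac{1}{4}\right) 3 = - \frac{3}{4} \approx -0.75$)
$N = \frac{22}{3}$ ($N = 6 + \frac{\left(-3\right) \frac{1}{- \frac{3}{4}}}{3} = 6 + \frac{\left(-3\right) \left(- \frac{4}{3}\right)}{3} = 6 + \frac{1}{3} \cdot 4 = 6 + \frac{4}{3} = \frac{22}{3} \approx 7.3333$)
$R{\left(O \right)} = 8 - \frac{-2 + O}{O}$ ($R{\left(O \right)} = 8 - \frac{O - 2}{O} = 8 - \frac{-2 + O}{O}$)
$D = -7672$ ($D = \left(-120 + 8^{2}\right) 137 = \left(-120 + 64\right) 137 = \left(-56\right) 137 = -7672$)
$D R{\left(N \right)} = - 7672 \left(7 + \frac{2}{\frac{22}{3}}\right) = - 7672 \left(7 + 2 \cdot \frac{3}{22}\right) = - 7672 \left(7 + \frac{3}{11}\right) = \left(-7672\right) \frac{80}{11} = - \frac{613760}{11}$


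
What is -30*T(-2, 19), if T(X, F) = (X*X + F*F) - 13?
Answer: -10560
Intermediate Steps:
T(X, F) = -13 + F² + X² (T(X, F) = (X² + F²) - 13 = (F² + X²) - 13 = -13 + F² + X²)
-30*T(-2, 19) = -30*(-13 + 19² + (-2)²) = -30*(-13 + 361 + 4) = -30*352 = -10560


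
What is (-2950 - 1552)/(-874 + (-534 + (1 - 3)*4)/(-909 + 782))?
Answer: 285877/55228 ≈ 5.1763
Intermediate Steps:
(-2950 - 1552)/(-874 + (-534 + (1 - 3)*4)/(-909 + 782)) = -4502/(-874 + (-534 - 2*4)/(-127)) = -4502/(-874 + (-534 - 8)*(-1/127)) = -4502/(-874 - 542*(-1/127)) = -4502/(-874 + 542/127) = -4502/(-110456/127) = -4502*(-127/110456) = 285877/55228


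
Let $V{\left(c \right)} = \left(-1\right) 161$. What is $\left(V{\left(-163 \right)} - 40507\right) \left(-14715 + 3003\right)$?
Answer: $476303616$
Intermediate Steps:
$V{\left(c \right)} = -161$
$\left(V{\left(-163 \right)} - 40507\right) \left(-14715 + 3003\right) = \left(-161 - 40507\right) \left(-14715 + 3003\right) = \left(-40668\right) \left(-11712\right) = 476303616$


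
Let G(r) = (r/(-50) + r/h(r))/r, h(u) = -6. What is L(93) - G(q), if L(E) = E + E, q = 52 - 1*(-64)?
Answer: 13964/75 ≈ 186.19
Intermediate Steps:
q = 116 (q = 52 + 64 = 116)
L(E) = 2*E
G(r) = -14/75 (G(r) = (r/(-50) + r/(-6))/r = (r*(-1/50) + r*(-⅙))/r = (-r/50 - r/6)/r = (-14*r/75)/r = -14/75)
L(93) - G(q) = 2*93 - 1*(-14/75) = 186 + 14/75 = 13964/75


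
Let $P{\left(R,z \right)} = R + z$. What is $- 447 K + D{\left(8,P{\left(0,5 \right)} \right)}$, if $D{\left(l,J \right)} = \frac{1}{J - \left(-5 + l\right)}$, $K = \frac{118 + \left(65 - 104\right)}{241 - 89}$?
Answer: $- \frac{35237}{152} \approx -231.82$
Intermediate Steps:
$K = \frac{79}{152}$ ($K = \frac{118 + \left(65 - 104\right)}{241 - 89} = \frac{118 - 39}{241 - 89} = \frac{79}{152} \approx 0.51974$)
$D{\left(l,J \right)} = \frac{1}{5 + J - l}$
$- 447 K + D{\left(8,P{\left(0,5 \right)} \right)} = \left(-447\right) \frac{79}{152} + \frac{1}{5 + \left(0 + 5\right) - 8} = - \frac{35313}{152} + \frac{1}{5 + 5 - 8} = - \frac{35313}{152} + \frac{1}{2} = - \frac{35237}{152}$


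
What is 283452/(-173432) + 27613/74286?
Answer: -1016721091/805223097 ≈ -1.2627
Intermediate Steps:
283452/(-173432) + 27613/74286 = 283452*(-1/173432) + 27613*(1/74286) = -70863/43358 + 27613/74286 = -1016721091/805223097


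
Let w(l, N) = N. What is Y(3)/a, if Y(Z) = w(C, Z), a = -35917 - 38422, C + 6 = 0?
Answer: -3/74339 ≈ -4.0356e-5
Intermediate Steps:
C = -6 (C = -6 + 0 = -6)
a = -74339
Y(Z) = Z
Y(3)/a = 3/(-74339) = 3*(-1/74339) = -3/74339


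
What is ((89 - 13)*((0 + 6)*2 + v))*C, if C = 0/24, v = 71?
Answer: 0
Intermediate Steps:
C = 0 (C = 0*(1/24) = 0)
((89 - 13)*((0 + 6)*2 + v))*C = ((89 - 13)*((0 + 6)*2 + 71))*0 = (76*(6*2 + 71))*0 = (76*(12 + 71))*0 = (76*83)*0 = 6308*0 = 0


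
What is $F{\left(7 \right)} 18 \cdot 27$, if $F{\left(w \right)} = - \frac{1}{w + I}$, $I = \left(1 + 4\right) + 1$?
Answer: $- \frac{486}{13} \approx -37.385$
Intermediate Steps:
$I = 6$ ($I = 5 + 1 = 6$)
$F{\left(w \right)} = - \frac{1}{6 + w}$ ($F{\left(w \right)} = - \frac{1}{w + 6} = - \frac{1}{6 + w}$)
$F{\left(7 \right)} 18 \cdot 27 = - \frac{1}{6 + 7} \cdot 18 \cdot 27 = - \frac{1}{13} \cdot 18 \cdot 27 = \left(-1\right) \frac{1}{13} \cdot 18 \cdot 27 = \left(- \frac{1}{13}\right) 18 \cdot 27 = \left(- \frac{18}{13}\right) 27 = - \frac{486}{13}$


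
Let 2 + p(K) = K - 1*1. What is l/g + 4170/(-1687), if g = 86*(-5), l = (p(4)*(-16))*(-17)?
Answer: -1125982/362705 ≈ -3.1044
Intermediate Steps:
p(K) = -3 + K (p(K) = -2 + (K - 1*1) = -2 + (K - 1) = -2 + (-1 + K) = -3 + K)
l = 272 (l = ((-3 + 4)*(-16))*(-17) = (1*(-16))*(-17) = -16*(-17) = 272)
g = -430
l/g + 4170/(-1687) = 272/(-430) + 4170/(-1687) = 272*(-1/430) + 4170*(-1/1687) = -136/215 - 4170/1687 = -1125982/362705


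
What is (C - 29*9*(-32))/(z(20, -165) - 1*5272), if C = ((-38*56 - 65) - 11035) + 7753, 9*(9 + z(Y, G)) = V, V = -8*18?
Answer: -2877/5297 ≈ -0.54314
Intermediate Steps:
V = -144
z(Y, G) = -25 (z(Y, G) = -9 + (⅑)*(-144) = -9 - 16 = -25)
C = -5475 (C = ((-2128 - 65) - 11035) + 7753 = (-2193 - 11035) + 7753 = -13228 + 7753 = -5475)
(C - 29*9*(-32))/(z(20, -165) - 1*5272) = (-5475 - 29*9*(-32))/(-25 - 1*5272) = (-5475 - 261*(-32))/(-25 - 5272) = (-5475 + 8352)/(-5297) = 2877*(-1/5297) = -2877/5297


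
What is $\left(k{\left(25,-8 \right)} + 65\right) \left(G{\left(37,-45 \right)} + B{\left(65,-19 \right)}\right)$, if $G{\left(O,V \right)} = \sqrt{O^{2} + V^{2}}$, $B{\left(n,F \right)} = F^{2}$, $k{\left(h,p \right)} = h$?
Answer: $32490 + 90 \sqrt{3394} \approx 37733.0$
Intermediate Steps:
$\left(k{\left(25,-8 \right)} + 65\right) \left(G{\left(37,-45 \right)} + B{\left(65,-19 \right)}\right) = \left(25 + 65\right) \left(\sqrt{37^{2} + \left(-45\right)^{2}} + \left(-19\right)^{2}\right) = 90 \left(\sqrt{1369 + 2025} + 361\right) = 90 \left(\sqrt{3394} + 361\right) = 90 \left(361 + \sqrt{3394}\right) = 32490 + 90 \sqrt{3394}$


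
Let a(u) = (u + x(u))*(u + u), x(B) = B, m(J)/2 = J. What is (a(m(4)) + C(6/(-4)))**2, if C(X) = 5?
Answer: 68121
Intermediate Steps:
m(J) = 2*J
a(u) = 4*u**2 (a(u) = (u + u)*(u + u) = (2*u)*(2*u) = 4*u**2)
(a(m(4)) + C(6/(-4)))**2 = (4*(2*4)**2 + 5)**2 = (4*8**2 + 5)**2 = (4*64 + 5)**2 = (256 + 5)**2 = 261**2 = 68121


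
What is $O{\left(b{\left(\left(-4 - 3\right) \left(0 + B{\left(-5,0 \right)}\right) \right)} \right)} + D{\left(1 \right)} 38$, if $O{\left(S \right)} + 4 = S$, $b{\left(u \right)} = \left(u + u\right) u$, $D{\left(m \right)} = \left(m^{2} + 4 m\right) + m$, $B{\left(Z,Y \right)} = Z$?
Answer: $2674$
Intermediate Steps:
$D{\left(m \right)} = m^{2} + 5 m$
$b{\left(u \right)} = 2 u^{2}$ ($b{\left(u \right)} = 2 u u = 2 u^{2}$)
$O{\left(S \right)} = -4 + S$
$O{\left(b{\left(\left(-4 - 3\right) \left(0 + B{\left(-5,0 \right)}\right) \right)} \right)} + D{\left(1 \right)} 38 = \left(-4 + 2 \left(\left(-4 - 3\right) \left(0 - 5\right)\right)^{2}\right) + 1 \left(5 + 1\right) 38 = \left(-4 + 2 \left(\left(-7\right) \left(-5\right)\right)^{2}\right) + 1 \cdot 6 \cdot 38 = \left(-4 + 2 \cdot 35^{2}\right) + 6 \cdot 38 = \left(-4 + 2 \cdot 1225\right) + 228 = \left(-4 + 2450\right) + 228 = 2446 + 228 = 2674$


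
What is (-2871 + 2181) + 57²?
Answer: 2559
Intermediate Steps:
(-2871 + 2181) + 57² = -690 + 3249 = 2559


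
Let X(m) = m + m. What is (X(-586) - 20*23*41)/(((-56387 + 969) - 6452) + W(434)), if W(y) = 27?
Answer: 20032/61843 ≈ 0.32392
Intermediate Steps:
X(m) = 2*m
(X(-586) - 20*23*41)/(((-56387 + 969) - 6452) + W(434)) = (2*(-586) - 20*23*41)/(((-56387 + 969) - 6452) + 27) = (-1172 - 460*41)/((-55418 - 6452) + 27) = (-1172 - 18860)/(-61870 + 27) = -20032/(-61843) = -20032*(-1/61843) = 20032/61843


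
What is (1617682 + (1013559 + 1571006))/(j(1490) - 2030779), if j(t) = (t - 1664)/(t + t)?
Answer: -6261348030/3025860797 ≈ -2.0693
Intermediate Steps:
j(t) = (-1664 + t)/(2*t) (j(t) = (-1664 + t)/((2*t)) = (-1664 + t)*(1/(2*t)) = (-1664 + t)/(2*t))
(1617682 + (1013559 + 1571006))/(j(1490) - 2030779) = (1617682 + (1013559 + 1571006))/((½)*(-1664 + 1490)/1490 - 2030779) = (1617682 + 2584565)/((½)*(1/1490)*(-174) - 2030779) = 4202247/(-87/1490 - 2030779) = 4202247/(-3025860797/1490) = 4202247*(-1490/3025860797) = -6261348030/3025860797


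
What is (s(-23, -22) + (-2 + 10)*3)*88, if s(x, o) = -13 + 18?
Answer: 2552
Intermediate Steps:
s(x, o) = 5
(s(-23, -22) + (-2 + 10)*3)*88 = (5 + (-2 + 10)*3)*88 = (5 + 8*3)*88 = (5 + 24)*88 = 29*88 = 2552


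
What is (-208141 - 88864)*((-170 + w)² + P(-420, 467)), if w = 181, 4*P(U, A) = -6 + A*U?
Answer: 29056296155/2 ≈ 1.4528e+10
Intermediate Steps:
P(U, A) = -3/2 + A*U/4 (P(U, A) = (-6 + A*U)/4 = -3/2 + A*U/4)
(-208141 - 88864)*((-170 + w)² + P(-420, 467)) = (-208141 - 88864)*((-170 + 181)² + (-3/2 + (¼)*467*(-420))) = -297005*(11² + (-3/2 - 49035)) = -297005*(121 - 98073/2) = -297005*(-97831/2) = 29056296155/2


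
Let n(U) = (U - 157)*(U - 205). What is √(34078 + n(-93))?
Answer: 233*√2 ≈ 329.51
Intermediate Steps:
n(U) = (-205 + U)*(-157 + U) (n(U) = (-157 + U)*(-205 + U) = (-205 + U)*(-157 + U))
√(34078 + n(-93)) = √(34078 + (32185 + (-93)² - 362*(-93))) = √(34078 + (32185 + 8649 + 33666)) = √(34078 + 74500) = √108578 = 233*√2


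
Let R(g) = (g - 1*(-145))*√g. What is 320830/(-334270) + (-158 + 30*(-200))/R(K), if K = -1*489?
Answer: -32083/33427 - 3079*I*√489/84108 ≈ -0.95979 - 0.80952*I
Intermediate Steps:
K = -489
R(g) = √g*(145 + g) (R(g) = (g + 145)*√g = (145 + g)*√g = √g*(145 + g))
320830/(-334270) + (-158 + 30*(-200))/R(K) = 320830/(-334270) + (-158 + 30*(-200))/((√(-489)*(145 - 489))) = 320830*(-1/334270) + (-158 - 6000)/(((I*√489)*(-344))) = -32083/33427 - 6158*I*√489/168216 = -32083/33427 - 3079*I*√489/84108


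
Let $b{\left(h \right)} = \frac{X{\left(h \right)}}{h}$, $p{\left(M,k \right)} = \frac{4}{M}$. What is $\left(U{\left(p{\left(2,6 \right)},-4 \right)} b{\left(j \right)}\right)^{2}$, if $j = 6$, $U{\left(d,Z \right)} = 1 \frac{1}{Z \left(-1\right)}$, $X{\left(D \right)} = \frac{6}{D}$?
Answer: $\frac{1}{576} \approx 0.0017361$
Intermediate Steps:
$U{\left(d,Z \right)} = - \frac{1}{Z}$ ($U{\left(d,Z \right)} = 1 \frac{1}{\left(-1\right) Z} = 1 \left(- \frac{1}{Z}\right) = - \frac{1}{Z}$)
$b{\left(h \right)} = \frac{6}{h^{2}}$ ($b{\left(h \right)} = \frac{6 \frac{1}{h}}{h} = \frac{6}{h^{2}}$)
$\left(U{\left(p{\left(2,6 \right)},-4 \right)} b{\left(j \right)}\right)^{2} = \left(- \frac{1}{-4} \cdot \frac{6}{36}\right)^{2} = \left(\left(-1\right) \left(- \frac{1}{4}\right) 6 \cdot \frac{1}{36}\right)^{2} = \left(\frac{1}{4} \cdot \frac{1}{6}\right)^{2} = \left(\frac{1}{24}\right)^{2} = \frac{1}{576}$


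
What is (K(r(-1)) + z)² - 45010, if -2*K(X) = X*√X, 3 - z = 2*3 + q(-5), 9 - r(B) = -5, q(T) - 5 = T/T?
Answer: -44243 + 126*√14 ≈ -43772.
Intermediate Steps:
q(T) = 6 (q(T) = 5 + T/T = 5 + 1 = 6)
r(B) = 14 (r(B) = 9 - 1*(-5) = 9 + 5 = 14)
z = -9 (z = 3 - (2*3 + 6) = 3 - (6 + 6) = 3 - 1*12 = 3 - 12 = -9)
K(X) = -X^(3/2)/2 (K(X) = -X*√X/2 = -X^(3/2)/2)
(K(r(-1)) + z)² - 45010 = (-7*√14 - 9)² - 45010 = (-9 - 7*√14)² - 45010 = -45010 + (-9 - 7*√14)²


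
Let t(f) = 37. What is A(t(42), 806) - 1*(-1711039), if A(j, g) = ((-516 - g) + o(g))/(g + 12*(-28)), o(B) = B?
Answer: 402093907/235 ≈ 1.7110e+6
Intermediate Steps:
A(j, g) = -516/(-336 + g) (A(j, g) = ((-516 - g) + g)/(g + 12*(-28)) = -516/(g - 336) = -516/(-336 + g))
A(t(42), 806) - 1*(-1711039) = -516/(-336 + 806) - 1*(-1711039) = -516/470 + 1711039 = -516*1/470 + 1711039 = -258/235 + 1711039 = 402093907/235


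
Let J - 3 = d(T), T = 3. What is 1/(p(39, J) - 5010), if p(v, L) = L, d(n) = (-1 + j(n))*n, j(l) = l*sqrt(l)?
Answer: -1670/8366619 - sqrt(3)/2788873 ≈ -0.00020022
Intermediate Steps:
j(l) = l**(3/2)
d(n) = n*(-1 + n**(3/2)) (d(n) = (-1 + n**(3/2))*n = n*(-1 + n**(3/2)))
J = 9*sqrt(3) (J = 3 + (3**(5/2) - 1*3) = 3 + (9*sqrt(3) - 3) = 3 + (-3 + 9*sqrt(3)) = 9*sqrt(3) ≈ 15.588)
1/(p(39, J) - 5010) = 1/(9*sqrt(3) - 5010) = 1/(-5010 + 9*sqrt(3))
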